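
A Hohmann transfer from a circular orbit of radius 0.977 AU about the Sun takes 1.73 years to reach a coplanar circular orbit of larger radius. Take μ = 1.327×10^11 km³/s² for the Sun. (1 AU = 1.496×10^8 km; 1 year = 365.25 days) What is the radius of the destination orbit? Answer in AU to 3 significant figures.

In km: r₁ = 0.977 × 1.496×10^8 = 1.461592×10^8 km.
Transfer time t = 1.73 years × 365.25 × 86400 s = 5.4594648×10^7 s, and t = π√(a_t³/μ).
So a_t = (μ t²/π²)^(1/3) = (1.327×10^11 × (5.4594648×10^7)² / π²)^(1/3) = 3.4221×10^8 km.
Since a_t = (r₁ + r₂)/2, r₂ = 2a_t − r₁ = 2×3.4221×10^8 − 1.461592×10^8 = 5.382608×10^8 km.
In AU: r₂ = 5.382608×10^8 / 1.496×10^8 = 3.60 AU.

r₂ = 3.60 AU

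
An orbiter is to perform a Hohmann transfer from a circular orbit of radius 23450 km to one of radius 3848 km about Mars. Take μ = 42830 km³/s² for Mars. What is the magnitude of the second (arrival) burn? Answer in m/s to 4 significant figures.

Δv₂ = 1037 m/s

Transfer-ellipse semi-major axis a_t = (r₁ + r₂)/2 = (23450 + 3848)/2 = 13649 km.
On the circular orbit at r = 3848 km, v_c = √(μ/r) = 3.336 km/s.
Vis-viva on the transfer ellipse at r = 3848 km gives v_t = √[μ(2/r − 1/a_t)] = 4.373 km/s.
Δv₂ = |v_t − v_c| = |4.373 − 3.336| = 1.037 km/s.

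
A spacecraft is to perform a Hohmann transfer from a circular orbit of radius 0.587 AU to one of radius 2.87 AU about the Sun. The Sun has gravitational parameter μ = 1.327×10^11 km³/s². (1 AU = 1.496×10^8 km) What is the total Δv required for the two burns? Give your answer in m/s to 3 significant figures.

Δv = 18600 m/s

In km: r₁ = 0.587 × 1.496×10^8 = 8.78152×10^7 km; r₂ = 2.87 × 1.496×10^8 = 4.29352×10^8 km.
Transfer-ellipse semi-major axis a_t = (r₁ + r₂)/2 = (8.78152×10^7 + 4.29352×10^8)/2 = 2.585836×10^8 km.
At r₁ the circular-orbit speed is v₁ = √(μ/r₁) = 38.87323 km/s.
Transfer-orbit speed at r₁ (vis-viva equation): v_p = √[μ(2/r₁ − 1/a_t)] = 50.09067 km/s.
First burn Δv₁ = |v_p − v₁| = 11.217 km/s.
At r₂, v₂ = √(μ/r₂) = 17.5804 km/s.
Transfer-orbit speed at r₂: v_a = √[μ(2/r₂ − 1/a_t)] = 10.2450 km/s.
Second burn Δv₂ = |v₂ − v_a| = 7.3354 km/s.
Total Δv = Δv₁ + Δv₂ = 18.55 km/s.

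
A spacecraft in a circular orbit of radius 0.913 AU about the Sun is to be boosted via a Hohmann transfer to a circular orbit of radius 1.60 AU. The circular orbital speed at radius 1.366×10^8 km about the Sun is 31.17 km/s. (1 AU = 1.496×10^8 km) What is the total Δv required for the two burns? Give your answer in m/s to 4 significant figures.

Δv = 7479 m/s

From the circular-orbit relation v² = μ/r at r = 1.366×10^8 km: μ = v²r = (31.17)² × 1.366×10^8 = 1.32716×10^11 km³/s².
In km: r₁ = 0.913 × 1.496×10^8 = 1.365848×10^8 km; r₂ = 1.60 × 1.496×10^8 = 2.3936×10^8 km.
Semi-major axis of the transfer orbit: a_t = (1.365848×10^8 + 2.3936×10^8)/2 = 1.879724×10^8 km.
Circular speed at r₁: v₁ = √(μ/r₁) = √(1.32716×10^11/1.365848×10^8) = 31.1717 km/s.
Transfer-orbit speed at r₁ (v² = μ(2/r − 1/a)): v_p = √[μ(2/r₁ − 1/a_t)] = 35.1755 km/s.
First burn Δv₁ = |v_p − v₁| = 4.004 km/s.
Circular speed at r₂: v₂ = √(μ/r₂) = 23.547 km/s.
Transfer-orbit speed at r₂: v_a = √[μ(2/r₂ − 1/a_t)] = 20.072 km/s.
Second burn Δv₂ = |v₂ − v_a| = 3.475 km/s.
Δv = Δv₁ + Δv₂ = 4.004 + 3.475 = 7.479 km/s.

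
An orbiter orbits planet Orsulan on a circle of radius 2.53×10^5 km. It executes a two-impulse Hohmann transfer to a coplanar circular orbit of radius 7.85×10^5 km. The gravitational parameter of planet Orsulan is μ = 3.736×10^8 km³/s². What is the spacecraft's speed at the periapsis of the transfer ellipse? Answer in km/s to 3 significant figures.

v = 47.3 km/s

Transfer-ellipse semi-major axis a_t = (r₁ + r₂)/2 = (2.530×10^5 + 7.850×10^5)/2 = 5.190×10^5 km.
The periapsis of the transfer ellipse is at r = 2.530×10^5 km.
From the vis-viva equation, v = √[μ(2/r − 1/a_t)] = 47.26 km/s.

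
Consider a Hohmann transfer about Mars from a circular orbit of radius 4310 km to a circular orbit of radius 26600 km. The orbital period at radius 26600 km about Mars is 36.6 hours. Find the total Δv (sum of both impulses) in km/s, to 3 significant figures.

From Kepler's third law T² = 4π²r³/μ at r = 26600 km, T = 36.6 hours = 36.6 × 3600 s = 1.3176×10^5 s: μ = 4π²r³/T² = 42799.4 km³/s².
Semi-major axis of the transfer orbit: a_t = (4310 + 26600)/2 = 15455 km.
Circular speed at r₁: v₁ = √(μ/r₁) = √(42799.4/4310) = 3.15123 km/s.
Transfer-orbit speed at r₁ (vis-viva equation): v_p = √[μ(2/r₁ − 1/a_t)] = 4.13415 km/s.
First burn Δv₁ = |v_p − v₁| = 0.98292 km/s.
Circular speed at r₂: v₂ = √(μ/r₂) = 1.268463 km/s.
Transfer-orbit speed at r₂: v_a = √[μ(2/r₂ − 1/a_t)] = 0.6698569 km/s.
Second burn Δv₂ = |v₂ − v_a| = 0.59861 km/s.
Δv = Δv₁ + Δv₂ = 0.98292 + 0.59861 = 1.582 km/s.

Δv = 1.58 km/s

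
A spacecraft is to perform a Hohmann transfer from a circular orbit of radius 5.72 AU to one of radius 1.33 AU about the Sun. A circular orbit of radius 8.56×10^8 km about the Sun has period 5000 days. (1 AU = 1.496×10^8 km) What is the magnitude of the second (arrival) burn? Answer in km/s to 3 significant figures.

From Kepler's third law T² = 4π²r³/μ at r = 8.56×10^8 km, T = 5000 days = 5000 × 86400 s = 4.320×10^8 s: μ = 4π²r³/T² = 1.32682×10^11 km³/s².
In km: r₁ = 5.72 × 1.496×10^8 = 8.55712×10^8 km; r₂ = 1.33 × 1.496×10^8 = 1.98968×10^8 km.
Transfer-ellipse semi-major axis a_t = (r₁ + r₂)/2 = (8.55712×10^8 + 1.98968×10^8)/2 = 5.2734×10^8 km.
On the circular orbit at r = 1.98968×10^8 km, v_c = √(μ/r) = 25.8235 km/s.
Transfer-orbit speed at the same r (vis-viva, a = a_t): v_t = √[μ(2/r − 1/a_t)] = 32.8953 km/s.
Δv₂ = |v_t − v_c| = |32.8953 − 25.8235| = 7.072 km/s.

Δv₂ = 7.07 km/s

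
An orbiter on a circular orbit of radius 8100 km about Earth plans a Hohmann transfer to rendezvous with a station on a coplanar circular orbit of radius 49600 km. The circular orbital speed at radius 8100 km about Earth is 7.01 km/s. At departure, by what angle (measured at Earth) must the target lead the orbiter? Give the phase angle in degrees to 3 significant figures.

φ = 100°

From the circular-orbit relation v² = μ/r at r = 8100 km: μ = v²r = (7.01)² × 8100 = 3.98035×10^5 km³/s².
The Hohmann ellipse has a_t = (r₁ + r₂)/2 = 28850 km.
The half-period of the transfer ellipse is t = π√(a_t³/μ) = 24401 s.
The target's mean motion on its circular orbit is ω₂ = √(μ/r₂³) = 5.7113×10^-5 rad/s.
Angle swept by the target during transfer: ω₂·t = 1.3936 rad = 79.85°.
The orbiter traverses 180° on the transfer ellipse, so the target must lead by 180° − 79.85° = 100°.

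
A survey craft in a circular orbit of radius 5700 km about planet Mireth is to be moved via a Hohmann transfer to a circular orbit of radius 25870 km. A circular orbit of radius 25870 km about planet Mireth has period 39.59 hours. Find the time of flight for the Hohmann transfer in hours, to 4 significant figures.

t = 9.435 hours

From Kepler's third law T² = 4π²r³/μ at r = 25870 km, T = 39.59 hours = 39.59 × 3600 s = 1.42524×10^5 s: μ = 4π²r³/T² = 33649.1 km³/s².
The Hohmann ellipse has a_t = (r₁ + r₂)/2 = 15785 km.
By Kepler's third law the transfer-orbit period is T = 2π√(a_t³/μ), so t = T/2 = 33965 s.
Converting: 33965 s ÷ 3600 s/hour = 9.435 hours.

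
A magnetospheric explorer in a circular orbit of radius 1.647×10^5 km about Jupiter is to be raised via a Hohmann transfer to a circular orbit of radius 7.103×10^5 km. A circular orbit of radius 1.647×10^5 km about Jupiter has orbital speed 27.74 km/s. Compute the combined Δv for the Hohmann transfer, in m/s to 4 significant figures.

From the circular-orbit relation v² = μ/r at r = 1.647×10^5 km: μ = v²r = (27.74)² × 1.647×10^5 = 1.26738×10^8 km³/s².
Semi-major axis of the transfer orbit: a_t = (1.647×10^5 + 7.103×10^5)/2 = 4.375×10^5 km.
At r₁ the circular-orbit speed is v₁ = √(μ/r₁) = 27.740 km/s.
Transfer-orbit speed at r₁ (v² = μ(2/r − 1/a)): v_p = √[μ(2/r₁ − 1/a_t)] = 35.346 km/s.
First burn Δv₁ = |v_p − v₁| = 7.606 km/s.
At r₂, v₂ = √(μ/r₂) = 13.358 km/s.
Transfer-orbit speed at r₂: v_a = √[μ(2/r₂ − 1/a_t)] = 8.1958 km/s.
Second burn Δv₂ = |v₂ − v_a| = 5.162 km/s.
Δv = Δv₁ + Δv₂ = 7.606 + 5.162 = 12.77 km/s.

Δv = 12770 m/s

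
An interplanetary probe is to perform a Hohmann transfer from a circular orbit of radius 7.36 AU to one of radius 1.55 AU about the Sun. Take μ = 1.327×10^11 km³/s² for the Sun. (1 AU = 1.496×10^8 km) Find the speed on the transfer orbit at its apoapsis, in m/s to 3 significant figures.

In km: r₁ = 7.36 × 1.496×10^8 = 1.101056×10^9 km; r₂ = 1.55 × 1.496×10^8 = 2.3188×10^8 km.
The Hohmann ellipse has a_t = (r₁ + r₂)/2 = 6.66468×10^8 km.
At apoapsis, r = 1.101056×10^9 km.
Vis-viva: v = √[μ(2/r − 1/a_t)] = √[1.327×10^11 × (2/1.101056×10^9 − 1/6.66468×10^8)] = 6.475 km/s.

v = 6480 m/s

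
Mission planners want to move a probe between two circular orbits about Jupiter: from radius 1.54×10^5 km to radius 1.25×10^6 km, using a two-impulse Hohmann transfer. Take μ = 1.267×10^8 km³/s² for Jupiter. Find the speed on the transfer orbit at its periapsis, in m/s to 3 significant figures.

v = 38300 m/s

Semi-major axis of the transfer orbit: a_t = (1.540×10^5 + 1.250×10^6)/2 = 7.020×10^5 km.
The periapsis of the transfer ellipse is at r = 1.540×10^5 km.
Applying v² = μ(2/r − 1/a_t): v = 38.27 km/s.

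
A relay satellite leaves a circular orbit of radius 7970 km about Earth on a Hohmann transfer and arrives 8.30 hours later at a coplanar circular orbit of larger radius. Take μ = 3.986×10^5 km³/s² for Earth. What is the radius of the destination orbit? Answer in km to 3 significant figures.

Transfer time t = 8.30 hours = 29880 s, and t = π√(a_t³/μ).
So a_t = (μ t²/π²)^(1/3) = (3.986×10^5 × (29880)² / π²)^(1/3) = 33037 km.
Since a_t = (r₁ + r₂)/2, r₂ = 2a_t − r₁ = 2×33037 − 7970 = 58104 km.

r₂ = 58100 km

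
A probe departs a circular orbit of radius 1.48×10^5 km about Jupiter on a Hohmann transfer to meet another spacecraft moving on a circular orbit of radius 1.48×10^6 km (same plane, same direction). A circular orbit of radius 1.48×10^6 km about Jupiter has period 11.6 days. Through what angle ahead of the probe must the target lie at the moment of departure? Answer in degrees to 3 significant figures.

φ = 107°

From Kepler's third law T² = 4π²r³/μ at r = 1.48×10^6 km, T = 11.6 days = 11.6 × 86400 s = 1.00224×10^6 s: μ = 4π²r³/T² = 1.27409×10^8 km³/s².
The Hohmann ellipse has a_t = (r₁ + r₂)/2 = 8.140×10^5 km.
The half-period of the transfer ellipse is t = π√(a_t³/μ) = 2.044×10^5 s.
The target's mean motion on its circular orbit is ω₂ = √(μ/r₂³) = 6.269×10^-6 rad/s.
Angle swept by the target during transfer: ω₂·t = 1.2814 rad = 73.42°.
Arrival is 180° from departure on the ellipse, so φ = 180° − 73.42° = 107°.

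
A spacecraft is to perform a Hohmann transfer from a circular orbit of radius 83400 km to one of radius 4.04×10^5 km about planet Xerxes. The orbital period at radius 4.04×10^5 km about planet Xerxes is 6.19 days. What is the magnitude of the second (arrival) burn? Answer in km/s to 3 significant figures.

Δv₂ = 1.97 km/s

From Kepler's third law T² = 4π²r³/μ at r = 4.04×10^5 km, T = 6.19 days = 6.19 × 86400 s = 5.34816×10^5 s: μ = 4π²r³/T² = 9.10112×10^6 km³/s².
Transfer-ellipse semi-major axis a_t = (r₁ + r₂)/2 = (83400 + 4.040×10^5)/2 = 2.437×10^5 km.
Circular speed at r = 4.040×10^5 km: v_c = √(μ/r) = 4.7463 km/s.
Transfer-orbit speed at the same r (vis-viva, a = a_t): v_t = √[μ(2/r − 1/a_t)] = 2.7766 km/s.
Δv₂ = |v_t − v_c| = |2.7766 − 4.7463| = 1.970 km/s.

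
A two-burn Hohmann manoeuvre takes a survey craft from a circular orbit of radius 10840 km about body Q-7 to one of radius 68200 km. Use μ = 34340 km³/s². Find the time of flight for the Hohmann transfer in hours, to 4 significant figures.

Transfer-ellipse semi-major axis a_t = (r₁ + r₂)/2 = (10840 + 68200)/2 = 39520 km.
Half the transfer-orbit period gives t = π√(a_t³/μ) = 1.332×10^5 s.
Converting: 1.332×10^5 s ÷ 3600 s/hour = 37.00 hours.

t = 37.00 hours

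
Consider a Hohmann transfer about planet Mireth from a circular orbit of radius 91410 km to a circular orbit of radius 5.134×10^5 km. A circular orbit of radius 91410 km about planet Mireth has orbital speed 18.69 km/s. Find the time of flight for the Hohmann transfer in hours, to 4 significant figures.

From the circular-orbit relation v² = μ/r at r = 91410 km: μ = v²r = (18.69)² × 91410 = 3.19310×10^7 km³/s².
Semi-major axis of the transfer orbit: a_t = (91410 + 5.134×10^5)/2 = 3.02405×10^5 km.
Half the transfer-orbit period gives t = π√(a_t³/μ) = 92450 s.
Converting: 92450 s ÷ 3600 s/hour = 25.68 hours.

t = 25.68 hours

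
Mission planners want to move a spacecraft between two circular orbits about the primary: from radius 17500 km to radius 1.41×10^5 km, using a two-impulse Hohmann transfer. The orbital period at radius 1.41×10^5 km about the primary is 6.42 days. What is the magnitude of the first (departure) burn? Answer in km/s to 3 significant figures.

From Kepler's third law T² = 4π²r³/μ at r = 1.41×10^5 km, T = 6.42 days = 6.42 × 86400 s = 5.54688×10^5 s: μ = 4π²r³/T² = 3.59683×10^5 km³/s².
Transfer-ellipse semi-major axis a_t = (r₁ + r₂)/2 = (17500 + 1.410×10^5)/2 = 79250 km.
Circular speed at r = 17500 km: v_c = √(μ/r) = 4.53357 km/s.
Vis-viva on the transfer ellipse at r = 17500 km gives v_t = √[μ(2/r − 1/a_t)] = 6.04715 km/s.
Δv₁ = |v_t − v_c| = |6.04715 − 4.53357| = 1.514 km/s.

Δv₁ = 1.51 km/s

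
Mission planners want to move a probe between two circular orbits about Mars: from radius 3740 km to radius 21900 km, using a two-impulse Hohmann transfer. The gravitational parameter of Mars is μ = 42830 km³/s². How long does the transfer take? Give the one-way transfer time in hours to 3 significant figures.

t = 6.12 hours

Semi-major axis of the transfer orbit: a_t = (3740 + 21900)/2 = 12820 km.
Transfer time t = π√(a_t³/μ) = π√((12820)³ / 42830) = 22030 s.
Converting: 22030 s ÷ 3600 s/hour = 6.12 hours.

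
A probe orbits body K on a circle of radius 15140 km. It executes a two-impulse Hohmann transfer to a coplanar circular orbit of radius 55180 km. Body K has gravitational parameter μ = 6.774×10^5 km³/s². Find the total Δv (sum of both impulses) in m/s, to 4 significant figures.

Transfer-ellipse semi-major axis a_t = (r₁ + r₂)/2 = (15140 + 55180)/2 = 35160 km.
At r₁ the circular-orbit speed is v₁ = √(μ/r₁) = 6.6890 km/s.
Transfer-orbit speed at r₁ (vis-viva equation): v_p = √[μ(2/r₁ − 1/a_t)] = 8.3797 km/s.
First burn Δv₁ = |v_p − v₁| = 1.6907 km/s.
At r₂, v₂ = √(μ/r₂) = 3.50374 km/s.
Transfer-orbit speed at r₂: v_a = √[μ(2/r₂ − 1/a_t)] = 2.29917 km/s.
Second burn Δv₂ = |v₂ − v_a| = 1.2046 km/s.
Δv = Δv₁ + Δv₂ = 1.6907 + 1.2046 = 2.895 km/s.

Δv = 2895 m/s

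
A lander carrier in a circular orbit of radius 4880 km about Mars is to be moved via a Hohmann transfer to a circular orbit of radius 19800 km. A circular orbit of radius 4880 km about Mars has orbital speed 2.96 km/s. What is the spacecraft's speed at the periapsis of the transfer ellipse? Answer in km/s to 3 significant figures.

v = 3.75 km/s

From the circular-orbit relation v² = μ/r at r = 4880 km: μ = v²r = (2.96)² × 4880 = 42756.6 km³/s².
Semi-major axis of the transfer orbit: a_t = (4880 + 19800)/2 = 12340 km.
The periapsis of the transfer ellipse is at r = 4880 km.
From the vis-viva equation, v = √[μ(2/r − 1/a_t)] = 3.749 km/s.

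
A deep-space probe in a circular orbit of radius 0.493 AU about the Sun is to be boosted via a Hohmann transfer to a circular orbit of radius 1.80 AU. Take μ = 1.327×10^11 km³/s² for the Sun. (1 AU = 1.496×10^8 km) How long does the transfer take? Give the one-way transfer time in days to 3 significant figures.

t = 224 days

In km: r₁ = 0.493 × 1.496×10^8 = 7.37528×10^7 km; r₂ = 1.80 × 1.496×10^8 = 2.6928×10^8 km.
Transfer-ellipse semi-major axis a_t = (r₁ + r₂)/2 = (7.37528×10^7 + 2.6928×10^8)/2 = 1.715164×10^8 km.
Half the transfer-orbit period gives t = π√(a_t³/μ) = 1.937×10^7 s.
Converting: 1.937×10^7 s ÷ 86400 s/day = 224 days.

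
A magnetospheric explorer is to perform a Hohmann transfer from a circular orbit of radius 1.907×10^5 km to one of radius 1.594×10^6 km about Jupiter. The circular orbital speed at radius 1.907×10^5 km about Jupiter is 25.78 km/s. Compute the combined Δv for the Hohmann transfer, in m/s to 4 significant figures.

Δv = 13470 m/s

From the circular-orbit relation v² = μ/r at r = 1.907×10^5 km: μ = v²r = (25.78)² × 1.907×10^5 = 1.26741×10^8 km³/s².
The Hohmann ellipse has a_t = (r₁ + r₂)/2 = 8.9235×10^5 km.
At r₁ the circular-orbit speed is v₁ = √(μ/r₁) = 25.780 km/s.
On the transfer ellipse at r₁, vis-viva equation gives v_p = √[μ(2/r₁ − 1/a_t)] = 34.456 km/s.
First burn Δv₁ = |v_p − v₁| = 8.676 km/s.
Circular speed at r₂: v₂ = √(μ/r₂) = 8.917 km/s.
Transfer-orbit speed at r₂: v_a = √[μ(2/r₂ − 1/a_t)] = 4.122 km/s.
Second burn Δv₂ = |v₂ − v_a| = 4.795 km/s.
Total Δv = Δv₁ + Δv₂ = 13.47 km/s.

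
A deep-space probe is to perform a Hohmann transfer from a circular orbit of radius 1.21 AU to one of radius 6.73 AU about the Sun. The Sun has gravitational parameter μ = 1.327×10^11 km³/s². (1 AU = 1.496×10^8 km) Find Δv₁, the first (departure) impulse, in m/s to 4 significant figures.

Δv₁ = 8177 m/s

In km: r₁ = 1.21 × 1.496×10^8 = 1.81016×10^8 km; r₂ = 6.73 × 1.496×10^8 = 1.006808×10^9 km.
The Hohmann ellipse has a_t = (r₁ + r₂)/2 = 5.93912×10^8 km.
Circular speed at r = 1.81016×10^8 km: v_c = √(μ/r) = 27.0755 km/s.
Vis-viva on the transfer ellipse at r = 1.81016×10^8 km gives v_t = √[μ(2/r − 1/a_t)] = 35.2524 km/s.
Δv₁ = |v_t − v_c| = |35.2524 − 27.0755| = 8.177 km/s.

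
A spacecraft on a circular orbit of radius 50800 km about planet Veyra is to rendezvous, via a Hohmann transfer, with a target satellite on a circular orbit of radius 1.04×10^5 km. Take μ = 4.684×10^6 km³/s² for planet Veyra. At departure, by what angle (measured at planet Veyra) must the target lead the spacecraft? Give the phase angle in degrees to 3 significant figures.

Transfer-ellipse semi-major axis a_t = (r₁ + r₂)/2 = (50800 + 1.040×10^5)/2 = 77400 km.
Transfer time t = π√(a_t³/μ) = 31260 s.
The target's mean motion on its circular orbit is ω₂ = √(μ/r₂³) = 6.453×10^-5 rad/s.
Angle swept by the target during transfer: ω₂·t = 2.017 rad = 115.6°.
The spacecraft traverses 180° on the transfer ellipse, so the target must lead by 180° − 115.6° = 64.4°.

φ = 64.4°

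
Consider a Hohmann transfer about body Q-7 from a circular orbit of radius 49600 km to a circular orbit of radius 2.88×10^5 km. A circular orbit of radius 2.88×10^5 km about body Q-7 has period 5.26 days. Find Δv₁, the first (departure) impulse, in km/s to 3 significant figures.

From Kepler's third law T² = 4π²r³/μ at r = 2.88×10^5 km, T = 5.26 days = 5.26 × 86400 s = 4.54464×10^5 s: μ = 4π²r³/T² = 4.56602×10^6 km³/s².
The Hohmann ellipse has a_t = (r₁ + r₂)/2 = 1.688×10^5 km.
On the circular orbit at r = 49600 km, v_c = √(μ/r) = 9.5946 km/s.
Transfer-orbit speed at the same r (vis-viva, a = a_t): v_t = √[μ(2/r − 1/a_t)] = 12.533 km/s.
Δv₁ = |v_t − v_c| = |12.533 − 9.5946| = 2.938 km/s.

Δv₁ = 2.94 km/s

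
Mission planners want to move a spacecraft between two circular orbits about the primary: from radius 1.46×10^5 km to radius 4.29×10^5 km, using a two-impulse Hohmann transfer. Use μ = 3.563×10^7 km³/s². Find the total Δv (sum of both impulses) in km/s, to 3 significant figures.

Δv = 6.08 km/s

Transfer-ellipse semi-major axis a_t = (r₁ + r₂)/2 = (1.460×10^5 + 4.290×10^5)/2 = 2.875×10^5 km.
Circular speed at r₁: v₁ = √(μ/r₁) = √(3.563×10^7/1.460×10^5) = 15.622 km/s.
On the transfer ellipse at r₁, vis-viva gives v_p = √[μ(2/r₁ − 1/a_t)] = 19.083 km/s.
First burn Δv₁ = |v_p − v₁| = 3.461 km/s.
Circular speed at r₂: v₂ = √(μ/r₂) = 9.113 km/s.
Transfer-orbit speed at r₂: v_a = √[μ(2/r₂ − 1/a_t)] = 6.494 km/s.
Second burn Δv₂ = |v₂ − v_a| = 2.619 km/s.
Total Δv = Δv₁ + Δv₂ = 6.080 km/s.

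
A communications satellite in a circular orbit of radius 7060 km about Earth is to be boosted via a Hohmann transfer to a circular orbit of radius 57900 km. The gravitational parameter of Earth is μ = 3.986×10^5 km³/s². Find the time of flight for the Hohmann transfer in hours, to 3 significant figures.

t = 8.09 hours

The Hohmann ellipse has a_t = (r₁ + r₂)/2 = 32480 km.
Half the transfer-orbit period gives t = π√(a_t³/μ) = 29130 s.
Converting: 29130 s ÷ 3600 s/hour = 8.09 hours.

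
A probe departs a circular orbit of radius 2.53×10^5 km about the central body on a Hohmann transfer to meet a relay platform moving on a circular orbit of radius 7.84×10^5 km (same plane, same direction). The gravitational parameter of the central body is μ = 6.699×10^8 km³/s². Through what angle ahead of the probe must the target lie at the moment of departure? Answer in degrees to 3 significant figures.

φ = 83.2°

The Hohmann ellipse has a_t = (r₁ + r₂)/2 = 5.185×10^5 km.
Transfer time t = π√(a_t³/μ) = 45318 s.
The target's mean motion on its circular orbit is ω₂ = √(μ/r₂³) = 3.7285×10^-5 rad/s.
Angle swept by the target during transfer: ω₂·t = 1.6897 rad = 96.81°.
The probe traverses 180° on the transfer ellipse, so the target must lead by 180° − 96.81° = 83.2°.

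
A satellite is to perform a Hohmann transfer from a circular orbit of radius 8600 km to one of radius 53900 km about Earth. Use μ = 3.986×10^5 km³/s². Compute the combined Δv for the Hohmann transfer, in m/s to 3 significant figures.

Δv = 3430 m/s

Semi-major axis of the transfer orbit: a_t = (8600 + 53900)/2 = 31250 km.
Circular speed at r₁: v₁ = √(μ/r₁) = √(3.986×10^5/8600) = 6.808 km/s.
On the transfer ellipse at r₁, vis-viva equation gives v_p = √[μ(2/r₁ − 1/a_t)] = 8.941 km/s.
First burn Δv₁ = |v_p − v₁| = 2.133 km/s.
At r₂, v₂ = √(μ/r₂) = 2.7194 km/s.
Transfer-orbit speed at r₂: v_a = √[μ(2/r₂ − 1/a_t)] = 1.4266 km/s.
Second burn Δv₂ = |v₂ − v_a| = 1.293 km/s.
Total Δv = Δv₁ + Δv₂ = 3.426 km/s.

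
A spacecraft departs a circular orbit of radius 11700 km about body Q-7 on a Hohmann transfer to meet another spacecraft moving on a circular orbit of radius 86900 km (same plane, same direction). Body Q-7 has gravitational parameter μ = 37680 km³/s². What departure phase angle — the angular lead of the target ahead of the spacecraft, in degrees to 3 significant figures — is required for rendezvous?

Semi-major axis of the transfer orbit: a_t = (11700 + 86900)/2 = 49300 km.
The half-period of the transfer ellipse is t = π√(a_t³/μ) = 1.7716×10^5 s.
The target's mean motion on its circular orbit is ω₂ = √(μ/r₂³) = 7.5775×10^-6 rad/s.
Angle swept by the target during transfer: ω₂·t = 1.34243 rad = 76.92°.
The spacecraft traverses 180° on the transfer ellipse, so the target must lead by 180° − 76.92° = 103°.

φ = 103°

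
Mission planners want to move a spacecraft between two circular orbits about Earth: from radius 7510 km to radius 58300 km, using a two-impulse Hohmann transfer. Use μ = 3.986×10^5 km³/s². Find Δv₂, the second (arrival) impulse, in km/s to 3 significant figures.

Δv₂ = 1.37 km/s

Transfer-ellipse semi-major axis a_t = (r₁ + r₂)/2 = (7510 + 58300)/2 = 32905 km.
Circular speed at r = 58300 km: v_c = √(μ/r) = 2.615 km/s.
Vis-viva on the transfer ellipse at r = 58300 km gives v_t = √[μ(2/r − 1/a_t)] = 1.249 km/s.
Δv₂ = |v_t − v_c| = |1.249 − 2.615| = 1.366 km/s.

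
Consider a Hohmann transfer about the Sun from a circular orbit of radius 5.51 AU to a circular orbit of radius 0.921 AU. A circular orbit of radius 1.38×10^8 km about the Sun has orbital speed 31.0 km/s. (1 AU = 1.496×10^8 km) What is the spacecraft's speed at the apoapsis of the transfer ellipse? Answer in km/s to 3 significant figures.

v = 6.79 km/s

From the circular-orbit relation v² = μ/r at r = 1.38×10^8 km: μ = v²r = (31.0)² × 1.38×10^8 = 1.32618×10^11 km³/s².
In km: r₁ = 5.51 × 1.496×10^8 = 8.24296×10^8 km; r₂ = 0.921 × 1.496×10^8 = 1.377816×10^8 km.
Semi-major axis of the transfer orbit: a_t = (8.24296×10^8 + 1.377816×10^8)/2 = 4.810388×10^8 km.
The apoapsis of the transfer ellipse is at r = 8.24296×10^8 km.
Applying v² = μ(2/r − 1/a_t): v = 6.788 km/s.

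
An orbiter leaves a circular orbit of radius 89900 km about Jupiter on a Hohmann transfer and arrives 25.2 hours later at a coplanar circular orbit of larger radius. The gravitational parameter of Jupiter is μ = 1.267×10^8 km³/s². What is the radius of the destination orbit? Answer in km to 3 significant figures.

Transfer time t = 25.2 hours = 90720 s, and t = π√(a_t³/μ).
So a_t = (μ t²/π²)^(1/3) = (1.267×10^8 × (90720)² / π²)^(1/3) = 4.7275×10^5 km.
Since a_t = (r₁ + r₂)/2, r₂ = 2a_t − r₁ = 2×4.7275×10^5 − 89900 = 8.556×10^5 km.

r₂ = 8.56×10^5 km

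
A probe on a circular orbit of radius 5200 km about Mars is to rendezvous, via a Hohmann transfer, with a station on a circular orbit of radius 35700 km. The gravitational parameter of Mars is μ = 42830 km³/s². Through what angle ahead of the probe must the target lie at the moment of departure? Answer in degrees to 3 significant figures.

φ = 102°

The Hohmann ellipse has a_t = (r₁ + r₂)/2 = 20450 km.
Transfer time t = π√(a_t³/μ) = 44390 s.
Target angular speed ω₂ = √(μ/r₂³) = 3.068×10^-5 rad/s.
Angle swept by the target during transfer: ω₂·t = 1.362 rad = 78.04°.
Arrival is 180° from departure on the ellipse, so φ = 180° − 78.04° = 102°.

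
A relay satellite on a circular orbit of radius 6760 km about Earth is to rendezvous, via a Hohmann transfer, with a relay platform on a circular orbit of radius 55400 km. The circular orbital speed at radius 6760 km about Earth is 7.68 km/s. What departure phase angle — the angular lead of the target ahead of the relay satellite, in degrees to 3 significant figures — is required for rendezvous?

φ = 104°

From the circular-orbit relation v² = μ/r at r = 6760 km: μ = v²r = (7.68)² × 6760 = 3.98721×10^5 km³/s².
The Hohmann ellipse has a_t = (r₁ + r₂)/2 = 31080 km.
The half-period of the transfer ellipse is t = π√(a_t³/μ) = 27261 s.
Target angular speed ω₂ = √(μ/r₂³) = 4.8425×10^-5 rad/s.
Angle swept by the target during transfer: ω₂·t = 1.3201 rad = 75.64°.
Arrival is 180° from departure on the ellipse, so φ = 180° − 75.64° = 104°.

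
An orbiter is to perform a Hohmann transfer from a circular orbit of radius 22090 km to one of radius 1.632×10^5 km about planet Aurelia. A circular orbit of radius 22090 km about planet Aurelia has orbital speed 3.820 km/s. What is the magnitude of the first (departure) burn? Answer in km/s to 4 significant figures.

Δv₁ = 1.250 km/s

From the circular-orbit relation v² = μ/r at r = 22090 km: μ = v²r = (3.820)² × 22090 = 3.22346×10^5 km³/s².
The Hohmann ellipse has a_t = (r₁ + r₂)/2 = 92645 km.
Circular speed at r = 22090 km: v_c = √(μ/r) = 3.820 km/s.
Transfer-orbit speed at the same r (vis-viva, a = a_t): v_t = √[μ(2/r − 1/a_t)] = 5.070 km/s.
Δv₁ = |v_t − v_c| = |5.070 − 3.820| = 1.250 km/s.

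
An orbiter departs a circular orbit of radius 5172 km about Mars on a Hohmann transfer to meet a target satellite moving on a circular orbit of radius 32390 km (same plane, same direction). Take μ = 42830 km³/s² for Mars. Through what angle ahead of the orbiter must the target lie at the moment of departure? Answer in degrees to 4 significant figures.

φ = 100.5°

Semi-major axis of the transfer orbit: a_t = (5172 + 32390)/2 = 18781 km.
The half-period of the transfer ellipse is t = π√(a_t³/μ) = 39070.9 s.
The target's mean motion on its circular orbit is ω₂ = √(μ/r₂³) = 3.55024×10^-5 rad/s.
Angle swept by the target during transfer: ω₂·t = 1.38711 rad = 79.48°.
The orbiter traverses 180° on the transfer ellipse, so the target must lead by 180° − 79.48° = 100.5°.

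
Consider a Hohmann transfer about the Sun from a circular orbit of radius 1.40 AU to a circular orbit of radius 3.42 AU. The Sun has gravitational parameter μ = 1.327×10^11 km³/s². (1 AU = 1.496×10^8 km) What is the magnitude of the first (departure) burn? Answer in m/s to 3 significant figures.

In km: r₁ = 1.40 × 1.496×10^8 = 2.0944×10^8 km; r₂ = 3.42 × 1.496×10^8 = 5.11632×10^8 km.
Semi-major axis of the transfer orbit: a_t = (2.0944×10^8 + 5.11632×10^8)/2 = 3.60536×10^8 km.
On the circular orbit at r = 2.0944×10^8 km, v_c = √(μ/r) = 25.171 km/s.
Transfer-orbit speed at the same r (vis-viva, a = a_t): v_t = √[μ(2/r − 1/a_t)] = 29.985 km/s.
Δv₁ = |v_t − v_c| = |29.985 − 25.171| = 4.814 km/s.

Δv₁ = 4810 m/s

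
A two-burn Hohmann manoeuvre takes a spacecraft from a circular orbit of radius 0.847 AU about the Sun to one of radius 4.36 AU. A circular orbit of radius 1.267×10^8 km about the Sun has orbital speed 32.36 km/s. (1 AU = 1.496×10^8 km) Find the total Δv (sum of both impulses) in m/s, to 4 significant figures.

Δv = 15640 m/s

From the circular-orbit relation v² = μ/r at r = 1.267×10^8 km: μ = v²r = (32.36)² × 1.267×10^8 = 1.32676×10^11 km³/s².
In km: r₁ = 0.847 × 1.496×10^8 = 1.267112×10^8 km; r₂ = 4.36 × 1.496×10^8 = 6.52256×10^8 km.
The Hohmann ellipse has a_t = (r₁ + r₂)/2 = 3.894836×10^8 km.
At r₁ the circular-orbit speed is v₁ = √(μ/r₁) = 32.359 km/s.
Transfer-orbit speed at r₁ (v² = μ(2/r − 1/a)): v_p = √[μ(2/r₁ − 1/a_t)] = 41.875 km/s.
First burn Δv₁ = |v_p − v₁| = 9.516 km/s.
At r₂, v₂ = √(μ/r₂) = 14.262 km/s.
Transfer-orbit speed at r₂: v_a = √[μ(2/r₂ − 1/a_t)] = 8.1349 km/s.
Second burn Δv₂ = |v₂ − v_a| = 6.127 km/s.
Δv = Δv₁ + Δv₂ = 9.516 + 6.127 = 15.64 km/s.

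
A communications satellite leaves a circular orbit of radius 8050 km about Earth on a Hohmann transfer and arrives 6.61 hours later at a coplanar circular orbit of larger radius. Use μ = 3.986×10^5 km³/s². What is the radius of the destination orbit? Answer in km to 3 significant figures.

r₂ = 48700 km

Transfer time t = 6.61 hours = 23796 s, and t = π√(a_t³/μ).
So a_t = (μ t²/π²)^(1/3) = (3.986×10^5 × (23796)² / π²)^(1/3) = 28385 km.
Since a_t = (r₁ + r₂)/2, r₂ = 2a_t − r₁ = 2×28385 − 8050 = 48720 km.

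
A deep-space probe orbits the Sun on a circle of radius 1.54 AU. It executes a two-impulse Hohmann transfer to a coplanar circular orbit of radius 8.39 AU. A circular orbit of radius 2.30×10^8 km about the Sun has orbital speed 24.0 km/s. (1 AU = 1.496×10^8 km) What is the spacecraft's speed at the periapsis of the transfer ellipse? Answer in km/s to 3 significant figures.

From the circular-orbit relation v² = μ/r at r = 2.30×10^8 km: μ = v²r = (24.0)² × 2.30×10^8 = 1.32480×10^11 km³/s².
In km: r₁ = 1.54 × 1.496×10^8 = 2.30384×10^8 km; r₂ = 8.39 × 1.496×10^8 = 1.255144×10^9 km.
Transfer-ellipse semi-major axis a_t = (r₁ + r₂)/2 = (2.30384×10^8 + 1.255144×10^9)/2 = 7.42764×10^8 km.
The periapsis of the transfer ellipse is at r = 2.30384×10^8 km.
Applying v² = μ(2/r − 1/a_t): v = 31.17 km/s.

v = 31.2 km/s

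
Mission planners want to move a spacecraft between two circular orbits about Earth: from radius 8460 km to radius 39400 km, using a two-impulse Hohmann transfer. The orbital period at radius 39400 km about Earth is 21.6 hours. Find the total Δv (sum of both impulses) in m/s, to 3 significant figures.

Δv = 3240 m/s

From Kepler's third law T² = 4π²r³/μ at r = 39400 km, T = 21.6 hours = 21.6 × 3600 s = 77760 s: μ = 4π²r³/T² = 3.99334×10^5 km³/s².
Transfer-ellipse semi-major axis a_t = (r₁ + r₂)/2 = (8460 + 39400)/2 = 23930 km.
At r₁ the circular-orbit speed is v₁ = √(μ/r₁) = 6.8704 km/s.
Transfer-orbit speed at r₁ (vis-viva): v_p = √[μ(2/r₁ − 1/a_t)] = 8.8158 km/s.
First burn Δv₁ = |v_p − v₁| = 1.945 km/s.
At r₂, v₂ = √(μ/r₂) = 3.184 km/s.
Transfer-orbit speed at r₂: v_a = √[μ(2/r₂ − 1/a_t)] = 1.893 km/s.
Second burn Δv₂ = |v₂ − v_a| = 1.291 km/s.
Total Δv = Δv₁ + Δv₂ = 3.236 km/s.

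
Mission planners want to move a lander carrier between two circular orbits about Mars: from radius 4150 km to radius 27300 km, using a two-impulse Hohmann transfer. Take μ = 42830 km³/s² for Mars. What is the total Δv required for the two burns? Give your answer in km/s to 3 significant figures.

Transfer-ellipse semi-major axis a_t = (r₁ + r₂)/2 = (4150 + 27300)/2 = 15725 km.
Circular speed at r₁: v₁ = √(μ/r₁) = √(42830/4150) = 3.213 km/s.
On the transfer ellipse at r₁, vis-viva gives v_p = √[μ(2/r₁ − 1/a_t)] = 4.233 km/s.
First burn Δv₁ = |v_p − v₁| = 1.020 km/s.
Circular speed at r₂: v₂ = √(μ/r₂) = 1.25254 km/s.
Transfer-orbit speed at r₂: v_a = √[μ(2/r₂ − 1/a_t)] = 0.643460 km/s.
Second burn Δv₂ = |v₂ − v_a| = 0.6091 km/s.
Δv = Δv₁ + Δv₂ = 1.020 + 0.6091 = 1.629 km/s.

Δv = 1.63 km/s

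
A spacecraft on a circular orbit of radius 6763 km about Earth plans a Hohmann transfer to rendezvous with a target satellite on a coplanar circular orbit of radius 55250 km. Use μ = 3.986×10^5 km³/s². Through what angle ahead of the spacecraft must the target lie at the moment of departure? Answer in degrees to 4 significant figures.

φ = 104.3°

Transfer-ellipse semi-major axis a_t = (r₁ + r₂)/2 = (6763 + 55250)/2 = 31006.5 km.
Transfer time t = π√(a_t³/μ) = 27168 s.
Target angular speed ω₂ = √(μ/r₂³) = 4.8615×10^-5 rad/s.
Angle swept by the target during transfer: ω₂·t = 1.3208 rad = 75.68°.
The spacecraft traverses 180° on the transfer ellipse, so the target must lead by 180° − 75.68° = 104.3°.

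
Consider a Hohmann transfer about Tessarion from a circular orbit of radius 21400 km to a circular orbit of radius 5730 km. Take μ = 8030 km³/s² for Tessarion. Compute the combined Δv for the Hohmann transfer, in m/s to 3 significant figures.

The Hohmann ellipse has a_t = (r₁ + r₂)/2 = 13565 km.
At r₁ the circular-orbit speed is v₁ = √(μ/r₁) = 0.61256 km/s.
Transfer-orbit speed at r₁ (vis-viva equation): v_a = √[μ(2/r₁ − 1/a_t)] = 0.39812 km/s.
First burn Δv₁ = |v_a − v₁| = 0.2144 km/s.
At r₂, v₂ = √(μ/r₂) = 1.1838 km/s.
Transfer-orbit speed at r₂: v_p = √[μ(2/r₂ − 1/a_t)] = 1.4869 km/s.
Second burn Δv₂ = |v₂ − v_p| = 0.3031 km/s.
Total Δv = Δv₁ + Δv₂ = 0.5175 km/s.

Δv = 518 m/s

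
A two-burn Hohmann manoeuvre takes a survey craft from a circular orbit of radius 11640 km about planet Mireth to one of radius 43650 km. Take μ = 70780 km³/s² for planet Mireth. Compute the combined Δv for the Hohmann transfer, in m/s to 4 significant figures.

Δv = 1080 m/s

Semi-major axis of the transfer orbit: a_t = (11640 + 43650)/2 = 27645 km.
At r₁ the circular-orbit speed is v₁ = √(μ/r₁) = 2.4659 km/s.
Transfer-orbit speed at r₁ (vis-viva): v_p = √[μ(2/r₁ − 1/a_t)] = 3.0986 km/s.
First burn Δv₁ = |v_p − v₁| = 0.6327 km/s.
At r₂, v₂ = √(μ/r₂) = 1.2734 km/s.
Transfer-orbit speed at r₂: v_a = √[μ(2/r₂ − 1/a_t)] = 0.82629 km/s.
Second burn Δv₂ = |v₂ − v_a| = 0.4471 km/s.
Δv = Δv₁ + Δv₂ = 0.6327 + 0.4471 = 1.080 km/s.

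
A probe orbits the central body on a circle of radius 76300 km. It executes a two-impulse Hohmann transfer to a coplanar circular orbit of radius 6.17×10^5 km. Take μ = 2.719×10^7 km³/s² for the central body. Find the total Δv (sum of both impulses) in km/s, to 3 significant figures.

Δv = 9.83 km/s

Semi-major axis of the transfer orbit: a_t = (76300 + 6.170×10^5)/2 = 3.4665×10^5 km.
At r₁ the circular-orbit speed is v₁ = √(μ/r₁) = 18.8774 km/s.
Transfer-orbit speed at r₁ (vis-viva): v_p = √[μ(2/r₁ − 1/a_t)] = 25.1848 km/s.
First burn Δv₁ = |v_p − v₁| = 6.307 km/s.
Circular speed at r₂: v₂ = √(μ/r₂) = 6.638 km/s.
Transfer-orbit speed at r₂: v_a = √[μ(2/r₂ − 1/a_t)] = 3.114 km/s.
Second burn Δv₂ = |v₂ − v_a| = 3.524 km/s.
Total Δv = Δv₁ + Δv₂ = 9.831 km/s.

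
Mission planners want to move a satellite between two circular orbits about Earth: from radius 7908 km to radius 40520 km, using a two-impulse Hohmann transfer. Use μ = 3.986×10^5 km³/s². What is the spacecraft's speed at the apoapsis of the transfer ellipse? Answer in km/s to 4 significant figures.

v = 1.792 km/s

Semi-major axis of the transfer orbit: a_t = (7908 + 40520)/2 = 24214 km.
The apoapsis of the transfer ellipse is at r = 40520 km.
Applying v² = μ(2/r − 1/a_t): v = 1.792 km/s.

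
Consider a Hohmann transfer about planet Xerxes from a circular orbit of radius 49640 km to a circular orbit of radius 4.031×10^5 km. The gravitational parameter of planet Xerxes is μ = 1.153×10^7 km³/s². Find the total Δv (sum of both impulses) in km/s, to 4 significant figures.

Semi-major axis of the transfer orbit: a_t = (49640 + 4.031×10^5)/2 = 2.2637×10^5 km.
Circular speed at r₁: v₁ = √(μ/r₁) = √(1.153×10^7/49640) = 15.240 km/s.
Transfer-orbit speed at r₁ (vis-viva): v_p = √[μ(2/r₁ − 1/a_t)] = 20.337 km/s.
First burn Δv₁ = |v_p − v₁| = 5.097 km/s.
Circular speed at r₂: v₂ = √(μ/r₂) = 5.348 km/s.
Transfer-orbit speed at r₂: v_a = √[μ(2/r₂ − 1/a_t)] = 2.504 km/s.
Second burn Δv₂ = |v₂ − v_a| = 2.844 km/s.
Total Δv = Δv₁ + Δv₂ = 7.941 km/s.

Δv = 7.941 km/s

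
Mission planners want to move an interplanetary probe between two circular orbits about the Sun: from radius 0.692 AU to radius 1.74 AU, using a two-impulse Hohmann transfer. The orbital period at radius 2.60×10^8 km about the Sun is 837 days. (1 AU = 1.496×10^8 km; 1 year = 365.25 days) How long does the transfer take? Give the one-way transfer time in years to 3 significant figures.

From Kepler's third law T² = 4π²r³/μ at r = 2.60×10^8 km, T = 837 days = 837 × 86400 s = 7.23168×10^7 s: μ = 4π²r³/T² = 1.32679×10^11 km³/s².
In km: r₁ = 0.692 × 1.496×10^8 = 1.035232×10^8 km; r₂ = 1.74 × 1.496×10^8 = 2.60304×10^8 km.
The Hohmann ellipse has a_t = (r₁ + r₂)/2 = 1.819136×10^8 km.
Half the transfer-orbit period gives t = π√(a_t³/μ) = 2.116×10^7 s.
Converting: 2.116×10^7 s ÷ 3.15576×10^7 s/year (365.25 × 86400) = 0.671 years.

t = 0.671 years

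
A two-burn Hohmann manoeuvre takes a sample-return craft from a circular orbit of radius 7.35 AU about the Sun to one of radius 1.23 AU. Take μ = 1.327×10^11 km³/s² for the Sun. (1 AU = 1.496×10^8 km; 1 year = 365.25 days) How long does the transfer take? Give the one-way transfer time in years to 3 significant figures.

t = 4.44 years

In km: r₁ = 7.35 × 1.496×10^8 = 1.09956×10^9 km; r₂ = 1.23 × 1.496×10^8 = 1.84008×10^8 km.
Semi-major axis of the transfer orbit: a_t = (1.09956×10^9 + 1.84008×10^8)/2 = 6.41784×10^8 km.
Transfer time t = π√(a_t³/μ) = π√((6.41784×10^8)³ / 1.327×10^11) = 1.402×10^8 s.
Converting: 1.402×10^8 s ÷ 3.15576×10^7 s/year (365.25 × 86400) = 4.44 years.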